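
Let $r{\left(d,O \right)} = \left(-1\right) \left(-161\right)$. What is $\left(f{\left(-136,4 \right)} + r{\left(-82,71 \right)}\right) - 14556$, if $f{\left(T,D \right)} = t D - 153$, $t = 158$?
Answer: $-13916$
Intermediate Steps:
$r{\left(d,O \right)} = 161$
$f{\left(T,D \right)} = -153 + 158 D$ ($f{\left(T,D \right)} = 158 D - 153 = -153 + 158 D$)
$\left(f{\left(-136,4 \right)} + r{\left(-82,71 \right)}\right) - 14556 = \left(\left(-153 + 158 \cdot 4\right) + 161\right) - 14556 = \left(\left(-153 + 632\right) + 161\right) - 14556 = \left(479 + 161\right) - 14556 = 640 - 14556 = -13916$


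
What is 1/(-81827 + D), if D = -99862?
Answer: -1/181689 ≈ -5.5039e-6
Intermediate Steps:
1/(-81827 + D) = 1/(-81827 - 99862) = 1/(-181689) = -1/181689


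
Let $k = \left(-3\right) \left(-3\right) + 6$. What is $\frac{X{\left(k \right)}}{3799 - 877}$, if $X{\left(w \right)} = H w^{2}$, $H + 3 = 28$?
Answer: $\frac{1875}{974} \approx 1.9251$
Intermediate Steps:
$k = 15$ ($k = 9 + 6 = 15$)
$H = 25$ ($H = -3 + 28 = 25$)
$X{\left(w \right)} = 25 w^{2}$
$\frac{X{\left(k \right)}}{3799 - 877} = \frac{25 \cdot 15^{2}}{3799 - 877} = \frac{25 \cdot 225}{2922} = 5625 \cdot \frac{1}{2922} = \frac{1875}{974}$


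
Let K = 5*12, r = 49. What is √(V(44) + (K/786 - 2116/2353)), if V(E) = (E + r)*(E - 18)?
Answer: 2*√57416262398911/308243 ≈ 49.165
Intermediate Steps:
V(E) = (-18 + E)*(49 + E) (V(E) = (E + 49)*(E - 18) = (49 + E)*(-18 + E) = (-18 + E)*(49 + E))
K = 60
√(V(44) + (K/786 - 2116/2353)) = √((-882 + 44² + 31*44) + (60/786 - 2116/2353)) = √((-882 + 1936 + 1364) + (60*(1/786) - 2116*1/2353)) = √(2418 + (10/131 - 2116/2353)) = √(2418 - 253666/308243) = √(745077908/308243) = 2*√57416262398911/308243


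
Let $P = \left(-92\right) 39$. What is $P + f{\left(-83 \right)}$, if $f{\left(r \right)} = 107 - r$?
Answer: $-3398$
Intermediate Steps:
$P = -3588$
$P + f{\left(-83 \right)} = -3588 + \left(107 - -83\right) = -3588 + \left(107 + 83\right) = -3588 + 190 = -3398$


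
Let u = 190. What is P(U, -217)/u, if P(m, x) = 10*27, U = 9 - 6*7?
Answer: 27/19 ≈ 1.4211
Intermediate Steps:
U = -33 (U = 9 - 42 = -33)
P(m, x) = 270
P(U, -217)/u = 270/190 = 270*(1/190) = 27/19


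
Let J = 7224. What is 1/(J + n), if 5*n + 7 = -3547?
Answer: 5/32566 ≈ 0.00015353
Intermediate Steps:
n = -3554/5 (n = -7/5 + (⅕)*(-3547) = -7/5 - 3547/5 = -3554/5 ≈ -710.80)
1/(J + n) = 1/(7224 - 3554/5) = 1/(32566/5) = 5/32566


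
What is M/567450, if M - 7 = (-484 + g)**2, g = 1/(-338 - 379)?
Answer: 60216362732/145859901525 ≈ 0.41284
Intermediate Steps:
g = -1/717 (g = 1/(-717) = -1/717 ≈ -0.0013947)
M = 120432725464/514089 (M = 7 + (-484 - 1/717)**2 = 7 + (-347029/717)**2 = 7 + 120429126841/514089 = 120432725464/514089 ≈ 2.3426e+5)
M/567450 = (120432725464/514089)/567450 = (120432725464/514089)*(1/567450) = 60216362732/145859901525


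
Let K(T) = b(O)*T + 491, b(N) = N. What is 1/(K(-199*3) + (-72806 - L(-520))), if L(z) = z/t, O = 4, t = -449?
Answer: -449/33542167 ≈ -1.3386e-5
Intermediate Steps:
L(z) = -z/449 (L(z) = z/(-449) = z*(-1/449) = -z/449)
K(T) = 491 + 4*T (K(T) = 4*T + 491 = 491 + 4*T)
1/(K(-199*3) + (-72806 - L(-520))) = 1/((491 + 4*(-199*3)) + (-72806 - (-1)*(-520)/449)) = 1/((491 + 4*(-597)) + (-72806 - 1*520/449)) = 1/((491 - 2388) + (-72806 - 520/449)) = 1/(-1897 - 32690414/449) = 1/(-33542167/449) = -449/33542167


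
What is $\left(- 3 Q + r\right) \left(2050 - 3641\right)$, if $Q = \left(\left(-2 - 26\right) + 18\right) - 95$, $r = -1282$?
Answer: $1538497$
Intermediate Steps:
$Q = -105$ ($Q = \left(-28 + 18\right) - 95 = -10 - 95 = -105$)
$\left(- 3 Q + r\right) \left(2050 - 3641\right) = \left(\left(-3\right) \left(-105\right) - 1282\right) \left(2050 - 3641\right) = \left(315 - 1282\right) \left(-1591\right) = \left(-967\right) \left(-1591\right) = 1538497$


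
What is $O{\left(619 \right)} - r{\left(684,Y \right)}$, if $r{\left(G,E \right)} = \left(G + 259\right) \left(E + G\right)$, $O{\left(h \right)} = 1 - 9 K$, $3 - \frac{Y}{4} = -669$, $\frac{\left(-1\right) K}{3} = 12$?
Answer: $-3179471$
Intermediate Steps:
$K = -36$ ($K = \left(-3\right) 12 = -36$)
$Y = 2688$ ($Y = 12 - -2676 = 12 + 2676 = 2688$)
$O{\left(h \right)} = 325$ ($O{\left(h \right)} = 1 - -324 = 1 + 324 = 325$)
$r{\left(G,E \right)} = \left(259 + G\right) \left(E + G\right)$
$O{\left(619 \right)} - r{\left(684,Y \right)} = 325 - \left(684^{2} + 259 \cdot 2688 + 259 \cdot 684 + 2688 \cdot 684\right) = 325 - \left(467856 + 696192 + 177156 + 1838592\right) = 325 - 3179796 = -3179471$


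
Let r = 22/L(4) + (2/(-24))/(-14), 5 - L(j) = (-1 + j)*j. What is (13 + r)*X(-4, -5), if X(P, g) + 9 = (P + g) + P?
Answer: -18227/84 ≈ -216.99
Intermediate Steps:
X(P, g) = -9 + g + 2*P (X(P, g) = -9 + ((P + g) + P) = -9 + (g + 2*P) = -9 + g + 2*P)
L(j) = 5 - j*(-1 + j) (L(j) = 5 - (-1 + j)*j = 5 - j*(-1 + j))
r = -527/168 (r = 22/(5 + 4 - 1*4²) + (2/(-24))/(-14) = 22/(5 + 4 - 1*16) + (2*(-1/24))*(-1/14) = 22/(5 + 4 - 16) - 1/12*(-1/14) = 22/(-7) + 1/168 = 22*(-⅐) + 1/168 = -22/7 + 1/168 = -527/168 ≈ -3.1369)
(13 + r)*X(-4, -5) = (13 - 527/168)*(-9 - 5 + 2*(-4)) = 1657*(-9 - 5 - 8)/168 = (1657/168)*(-22) = -18227/84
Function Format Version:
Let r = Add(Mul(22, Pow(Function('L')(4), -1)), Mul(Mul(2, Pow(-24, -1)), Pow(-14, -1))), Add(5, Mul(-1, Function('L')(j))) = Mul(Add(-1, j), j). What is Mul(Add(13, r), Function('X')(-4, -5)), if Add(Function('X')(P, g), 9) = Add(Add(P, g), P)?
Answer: Rational(-18227, 84) ≈ -216.99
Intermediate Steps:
Function('X')(P, g) = Add(-9, g, Mul(2, P)) (Function('X')(P, g) = Add(-9, Add(Add(P, g), P)) = Add(-9, Add(g, Mul(2, P))) = Add(-9, g, Mul(2, P)))
Function('L')(j) = Add(5, Mul(-1, j, Add(-1, j))) (Function('L')(j) = Add(5, Mul(-1, Mul(Add(-1, j), j))) = Add(5, Mul(-1, Mul(j, Add(-1, j)))) = Add(5, Mul(-1, j, Add(-1, j))))
r = Rational(-527, 168) (r = Add(Mul(22, Pow(Add(5, 4, Mul(-1, Pow(4, 2))), -1)), Mul(Mul(2, Pow(-24, -1)), Pow(-14, -1))) = Add(Mul(22, Pow(Add(5, 4, Mul(-1, 16)), -1)), Mul(Mul(2, Rational(-1, 24)), Rational(-1, 14))) = Add(Mul(22, Pow(Add(5, 4, -16), -1)), Mul(Rational(-1, 12), Rational(-1, 14))) = Add(Mul(22, Pow(-7, -1)), Rational(1, 168)) = Add(Mul(22, Rational(-1, 7)), Rational(1, 168)) = Add(Rational(-22, 7), Rational(1, 168)) = Rational(-527, 168) ≈ -3.1369)
Mul(Add(13, r), Function('X')(-4, -5)) = Mul(Add(13, Rational(-527, 168)), Add(-9, -5, Mul(2, -4))) = Mul(Rational(1657, 168), Add(-9, -5, -8)) = Mul(Rational(1657, 168), -22) = Rational(-18227, 84)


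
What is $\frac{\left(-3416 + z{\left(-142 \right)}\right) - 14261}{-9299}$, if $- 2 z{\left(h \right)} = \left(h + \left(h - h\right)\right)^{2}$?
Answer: $\frac{27759}{9299} \approx 2.9852$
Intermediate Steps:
$z{\left(h \right)} = - \frac{h^{2}}{2}$ ($z{\left(h \right)} = - \frac{\left(h + \left(h - h\right)\right)^{2}}{2} = - \frac{\left(h + 0\right)^{2}}{2} = - \frac{h^{2}}{2}$)
$\frac{\left(-3416 + z{\left(-142 \right)}\right) - 14261}{-9299} = \frac{\left(-3416 - \frac{\left(-142\right)^{2}}{2}\right) - 14261}{-9299} = \left(\left(-3416 - 10082\right) - 14261\right) \left(- \frac{1}{9299}\right) = \left(-13498 - 14261\right) \left(- \frac{1}{9299}\right) = \left(-27759\right) \left(- \frac{1}{9299}\right) = \frac{27759}{9299}$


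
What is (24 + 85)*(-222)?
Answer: -24198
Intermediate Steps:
(24 + 85)*(-222) = 109*(-222) = -24198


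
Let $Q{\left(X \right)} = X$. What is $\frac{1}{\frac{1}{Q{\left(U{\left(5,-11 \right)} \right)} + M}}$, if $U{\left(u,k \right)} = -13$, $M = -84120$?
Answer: $-84133$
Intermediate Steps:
$\frac{1}{\frac{1}{Q{\left(U{\left(5,-11 \right)} \right)} + M}} = \frac{1}{\frac{1}{-13 - 84120}} = \frac{1}{\frac{1}{-84133}} = \frac{1}{- \frac{1}{84133}} = -84133$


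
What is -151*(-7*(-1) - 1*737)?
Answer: 110230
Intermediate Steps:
-151*(-7*(-1) - 1*737) = -151*(7 - 737) = -151*(-730) = 110230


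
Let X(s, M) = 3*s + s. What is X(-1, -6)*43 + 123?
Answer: -49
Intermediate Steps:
X(s, M) = 4*s
X(-1, -6)*43 + 123 = (4*(-1))*43 + 123 = -4*43 + 123 = -172 + 123 = -49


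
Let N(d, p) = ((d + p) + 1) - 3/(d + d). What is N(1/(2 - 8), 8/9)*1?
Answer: 193/18 ≈ 10.722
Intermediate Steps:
N(d, p) = 1 + d + p - 3/(2*d) (N(d, p) = (1 + d + p) - 3*1/(2*d) = (1 + d + p) - 3/(2*d) = 1 + d + p - 3/(2*d))
N(1/(2 - 8), 8/9)*1 = (1 + 1/(2 - 8) + 8/9 - 3/(2*(1/(2 - 8))))*1 = (1 + 1/(-6) + 8*(⅑) - 3/(2*(1/(-6))))*1 = (1 - ⅙ + 8/9 - 3/(2*(-⅙)))*1 = (1 - ⅙ + 8/9 - 3/2*(-6))*1 = (1 - ⅙ + 8/9 + 9)*1 = (193/18)*1 = 193/18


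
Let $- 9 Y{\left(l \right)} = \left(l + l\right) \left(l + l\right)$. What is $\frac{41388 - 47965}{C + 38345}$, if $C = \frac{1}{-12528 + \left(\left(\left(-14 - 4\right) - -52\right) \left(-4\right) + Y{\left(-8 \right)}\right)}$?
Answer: $- \frac{751303864}{4380226031} \approx -0.17152$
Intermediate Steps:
$Y{\left(l \right)} = - \frac{4 l^{2}}{9}$ ($Y{\left(l \right)} = - \frac{\left(l + l\right) \left(l + l\right)}{9} = - \frac{2 l 2 l}{9} = - \frac{4 l^{2}}{9}$)
$C = - \frac{9}{114232}$ ($C = \frac{1}{-12528 + \left(\left(\left(-14 - 4\right) - -52\right) \left(-4\right) - \frac{4 \left(-8\right)^{2}}{9}\right)} = \frac{1}{-12528 + \left(\left(-18 + 52\right) \left(-4\right) - \frac{256}{9}\right)} = \frac{1}{-12528 + \left(34 \left(-4\right) - \frac{256}{9}\right)} = \frac{1}{-12528 - \frac{1480}{9}} = \frac{1}{- \frac{114232}{9}} = - \frac{9}{114232} \approx -7.8787 \cdot 10^{-5}$)
$\frac{41388 - 47965}{C + 38345} = \frac{41388 - 47965}{- \frac{9}{114232} + 38345} = - \frac{6577}{\frac{4380226031}{114232}} = \left(-6577\right) \frac{114232}{4380226031} = - \frac{751303864}{4380226031}$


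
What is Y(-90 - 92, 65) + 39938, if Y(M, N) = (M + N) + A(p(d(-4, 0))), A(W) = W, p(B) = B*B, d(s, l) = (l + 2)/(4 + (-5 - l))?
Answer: 39825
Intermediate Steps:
d(s, l) = (2 + l)/(-1 - l)
p(B) = B²
Y(M, N) = 4 + M + N (Y(M, N) = (M + N) + ((-2 - 1*0)/(1 + 0))² = (M + N) + ((-2 + 0)/1)² = (M + N) + (1*(-2))² = (M + N) + (-2)² = (M + N) + 4 = 4 + M + N)
Y(-90 - 92, 65) + 39938 = (4 + (-90 - 92) + 65) + 39938 = (4 - 182 + 65) + 39938 = -113 + 39938 = 39825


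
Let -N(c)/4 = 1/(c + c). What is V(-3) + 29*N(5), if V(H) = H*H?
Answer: -13/5 ≈ -2.6000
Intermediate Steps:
N(c) = -2/c (N(c) = -4/(c + c) = -4*1/(2*c) = -2/c)
V(H) = H²
V(-3) + 29*N(5) = (-3)² + 29*(-2/5) = 9 + 29*(-2*⅕) = 9 + 29*(-⅖) = 9 - 58/5 = -13/5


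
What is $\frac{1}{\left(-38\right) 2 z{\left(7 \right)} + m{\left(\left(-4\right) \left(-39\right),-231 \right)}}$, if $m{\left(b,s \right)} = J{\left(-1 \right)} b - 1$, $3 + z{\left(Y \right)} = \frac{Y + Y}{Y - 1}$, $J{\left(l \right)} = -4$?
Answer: $- \frac{3}{1723} \approx -0.0017411$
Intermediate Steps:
$z{\left(Y \right)} = -3 + \frac{2 Y}{-1 + Y}$ ($z{\left(Y \right)} = -3 + \frac{Y + Y}{Y - 1} = -3 + \frac{2 Y}{-1 + Y}$)
$m{\left(b,s \right)} = -1 - 4 b$ ($m{\left(b,s \right)} = - 4 b - 1 = -1 - 4 b$)
$\frac{1}{\left(-38\right) 2 z{\left(7 \right)} + m{\left(\left(-4\right) \left(-39\right),-231 \right)}} = \frac{1}{\left(-38\right) 2 \frac{3 - 7}{-1 + 7} - \left(1 + 4 \left(\left(-4\right) \left(-39\right)\right)\right)} = \frac{1}{- 76 \frac{3 - 7}{6} - 625} = \frac{1}{- 76 \cdot \frac{1}{6} \left(-4\right) - 625} = \frac{1}{\left(-76\right) \left(- \frac{2}{3}\right) - 625} = \frac{1}{\frac{152}{3} - 625} = \frac{1}{- \frac{1723}{3}} = - \frac{3}{1723}$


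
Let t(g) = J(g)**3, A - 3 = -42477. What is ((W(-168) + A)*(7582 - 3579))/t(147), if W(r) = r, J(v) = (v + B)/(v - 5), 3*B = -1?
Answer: -824768319202911/5324000 ≈ -1.5492e+8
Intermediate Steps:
B = -1/3 (B = (1/3)*(-1) = -1/3 ≈ -0.33333)
A = -42474 (A = 3 - 42477 = -42474)
J(v) = (-1/3 + v)/(-5 + v) (J(v) = (v - 1/3)/(v - 5) = (-1/3 + v)/(-5 + v))
t(g) = (-1/3 + g)**3/(-5 + g)**3 (t(g) = ((-1/3 + g)/(-5 + g))**3 = (-1/3 + g)**3/(-5 + g)**3)
((W(-168) + A)*(7582 - 3579))/t(147) = ((-168 - 42474)*(7582 - 3579))/(((-1 + 3*147)**3/(27*(-5 + 147)**3))) = (-42642*4003)/(((1/27)*(-1 + 441)**3/142**3)) = -170695926/((1/27)*440**3*(1/2863288)) = -170695926/((1/27)*85184000*(1/2863288)) = -170695926/10648000/9663597 = -170695926*9663597/10648000 = -824768319202911/5324000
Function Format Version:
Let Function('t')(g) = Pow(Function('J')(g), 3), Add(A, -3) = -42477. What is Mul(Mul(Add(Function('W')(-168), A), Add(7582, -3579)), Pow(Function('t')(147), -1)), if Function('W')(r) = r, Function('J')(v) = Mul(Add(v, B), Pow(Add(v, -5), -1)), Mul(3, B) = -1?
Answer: Rational(-824768319202911, 5324000) ≈ -1.5492e+8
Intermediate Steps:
B = Rational(-1, 3) (B = Mul(Rational(1, 3), -1) = Rational(-1, 3) ≈ -0.33333)
A = -42474 (A = Add(3, -42477) = -42474)
Function('J')(v) = Mul(Pow(Add(-5, v), -1), Add(Rational(-1, 3), v)) (Function('J')(v) = Mul(Add(v, Rational(-1, 3)), Pow(Add(v, -5), -1)) = Mul(Add(Rational(-1, 3), v), Pow(Add(-5, v), -1)) = Mul(Pow(Add(-5, v), -1), Add(Rational(-1, 3), v)))
Function('t')(g) = Mul(Pow(Add(-5, g), -3), Pow(Add(Rational(-1, 3), g), 3)) (Function('t')(g) = Pow(Mul(Pow(Add(-5, g), -1), Add(Rational(-1, 3), g)), 3) = Mul(Pow(Add(-5, g), -3), Pow(Add(Rational(-1, 3), g), 3)))
Mul(Mul(Add(Function('W')(-168), A), Add(7582, -3579)), Pow(Function('t')(147), -1)) = Mul(Mul(Add(-168, -42474), Add(7582, -3579)), Pow(Mul(Rational(1, 27), Pow(Add(-1, Mul(3, 147)), 3), Pow(Add(-5, 147), -3)), -1)) = Mul(Mul(-42642, 4003), Pow(Mul(Rational(1, 27), Pow(Add(-1, 441), 3), Pow(142, -3)), -1)) = Mul(-170695926, Pow(Mul(Rational(1, 27), Pow(440, 3), Rational(1, 2863288)), -1)) = Mul(-170695926, Pow(Mul(Rational(1, 27), 85184000, Rational(1, 2863288)), -1)) = Mul(-170695926, Pow(Rational(10648000, 9663597), -1)) = Mul(-170695926, Rational(9663597, 10648000)) = Rational(-824768319202911, 5324000)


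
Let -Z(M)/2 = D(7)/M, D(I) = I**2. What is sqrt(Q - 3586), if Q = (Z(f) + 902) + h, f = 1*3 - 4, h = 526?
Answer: 2*I*sqrt(515) ≈ 45.387*I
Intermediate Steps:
f = -1 (f = 3 - 4 = -1)
Z(M) = -98/M (Z(M) = -2*7**2/M = -98/M)
Q = 1526 (Q = (-98/(-1) + 902) + 526 = (-98*(-1) + 902) + 526 = (98 + 902) + 526 = 1000 + 526 = 1526)
sqrt(Q - 3586) = sqrt(1526 - 3586) = sqrt(-2060) = 2*I*sqrt(515)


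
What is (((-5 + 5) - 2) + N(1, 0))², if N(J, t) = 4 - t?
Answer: 4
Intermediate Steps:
(((-5 + 5) - 2) + N(1, 0))² = (((-5 + 5) - 2) + (4 - 1*0))² = ((0 - 2) + (4 + 0))² = (-2 + 4)² = 2² = 4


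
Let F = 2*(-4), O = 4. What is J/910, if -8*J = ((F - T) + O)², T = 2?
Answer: -9/1820 ≈ -0.0049451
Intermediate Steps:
F = -8
J = -9/2 (J = -((-8 - 1*2) + 4)²/8 = -((-8 - 2) + 4)²/8 = -(-10 + 4)²/8 = -⅛*(-6)² = -⅛*36 = -9/2 ≈ -4.5000)
J/910 = -9/2/910 = -9/2*1/910 = -9/1820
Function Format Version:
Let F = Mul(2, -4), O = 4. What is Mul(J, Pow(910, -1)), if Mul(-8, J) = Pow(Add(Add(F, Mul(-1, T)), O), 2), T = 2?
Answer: Rational(-9, 1820) ≈ -0.0049451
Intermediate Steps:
F = -8
J = Rational(-9, 2) (J = Mul(Rational(-1, 8), Pow(Add(Add(-8, Mul(-1, 2)), 4), 2)) = Mul(Rational(-1, 8), Pow(Add(Add(-8, -2), 4), 2)) = Mul(Rational(-1, 8), Pow(Add(-10, 4), 2)) = Mul(Rational(-1, 8), Pow(-6, 2)) = Mul(Rational(-1, 8), 36) = Rational(-9, 2) ≈ -4.5000)
Mul(J, Pow(910, -1)) = Mul(Rational(-9, 2), Pow(910, -1)) = Mul(Rational(-9, 2), Rational(1, 910)) = Rational(-9, 1820)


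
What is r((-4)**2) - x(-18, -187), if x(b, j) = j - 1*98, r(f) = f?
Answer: 301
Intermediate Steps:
x(b, j) = -98 + j (x(b, j) = j - 98 = -98 + j)
r((-4)**2) - x(-18, -187) = (-4)**2 - (-98 - 187) = 16 - 1*(-285) = 16 + 285 = 301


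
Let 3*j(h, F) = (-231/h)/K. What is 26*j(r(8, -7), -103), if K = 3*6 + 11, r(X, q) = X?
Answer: -1001/116 ≈ -8.6293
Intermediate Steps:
K = 29 (K = 18 + 11 = 29)
j(h, F) = -77/(29*h) (j(h, F) = (-231/h/29)/3 = (-231/h*(1/29))/3 = (-231/(29*h))/3 = -77/(29*h))
26*j(r(8, -7), -103) = 26*(-77/29/8) = 26*(-77/29*1/8) = 26*(-77/232) = -1001/116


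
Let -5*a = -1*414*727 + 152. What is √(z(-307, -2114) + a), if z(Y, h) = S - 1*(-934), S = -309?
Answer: √1519755/5 ≈ 246.56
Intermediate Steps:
z(Y, h) = 625 (z(Y, h) = -309 - 1*(-934) = -309 + 934 = 625)
a = 300826/5 (a = -(-1*414*727 + 152)/5 = -(-414*727 + 152)/5 = -(-300978 + 152)/5 = -⅕*(-300826) = 300826/5 ≈ 60165.)
√(z(-307, -2114) + a) = √(625 + 300826/5) = √(303951/5) = √1519755/5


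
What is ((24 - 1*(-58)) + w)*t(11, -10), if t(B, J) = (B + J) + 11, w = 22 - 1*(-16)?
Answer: 1440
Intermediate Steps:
w = 38 (w = 22 + 16 = 38)
t(B, J) = 11 + B + J
((24 - 1*(-58)) + w)*t(11, -10) = ((24 - 1*(-58)) + 38)*(11 + 11 - 10) = ((24 + 58) + 38)*12 = (82 + 38)*12 = 120*12 = 1440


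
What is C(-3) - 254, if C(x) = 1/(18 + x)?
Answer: -3809/15 ≈ -253.93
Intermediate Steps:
C(-3) - 254 = 1/(18 - 3) - 254 = 1/15 - 254 = -3809/15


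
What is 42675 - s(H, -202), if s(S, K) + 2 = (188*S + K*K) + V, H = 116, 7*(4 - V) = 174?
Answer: -139399/7 ≈ -19914.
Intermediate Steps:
V = -146/7 (V = 4 - ⅐*174 = 4 - 174/7 = -146/7 ≈ -20.857)
s(S, K) = -160/7 + K² + 188*S (s(S, K) = -2 + ((188*S + K*K) - 146/7) = -2 + ((188*S + K²) - 146/7) = -2 + ((K² + 188*S) - 146/7) = -2 + (-146/7 + K² + 188*S) = -160/7 + K² + 188*S)
42675 - s(H, -202) = 42675 - (-160/7 + (-202)² + 188*116) = 42675 - (-160/7 + 40804 + 21808) = 42675 - 1*438124/7 = 42675 - 438124/7 = -139399/7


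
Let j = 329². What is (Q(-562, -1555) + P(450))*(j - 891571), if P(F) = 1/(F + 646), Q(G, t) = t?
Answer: 667506434535/548 ≈ 1.2181e+9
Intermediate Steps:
P(F) = 1/(646 + F)
j = 108241
(Q(-562, -1555) + P(450))*(j - 891571) = (-1555 + 1/(646 + 450))*(108241 - 891571) = (-1555 + 1/1096)*(-783330) = -1704279/1096*(-783330) = 667506434535/548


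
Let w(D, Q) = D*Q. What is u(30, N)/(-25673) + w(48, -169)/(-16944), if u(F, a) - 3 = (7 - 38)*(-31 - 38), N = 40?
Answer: 3582611/9062569 ≈ 0.39532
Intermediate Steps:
u(F, a) = 2142 (u(F, a) = 3 + (7 - 38)*(-31 - 38) = 3 - 31*(-69) = 3 + 2139 = 2142)
u(30, N)/(-25673) + w(48, -169)/(-16944) = 2142/(-25673) + (48*(-169))/(-16944) = 2142*(-1/25673) - 8112*(-1/16944) = -2142/25673 + 169/353 = 3582611/9062569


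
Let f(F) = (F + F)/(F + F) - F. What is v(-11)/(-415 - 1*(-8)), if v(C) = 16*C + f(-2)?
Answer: 173/407 ≈ 0.42506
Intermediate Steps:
f(F) = 1 - F (f(F) = (2*F)/((2*F)) - F = (2*F)*(1/(2*F)) - F = 1 - F)
v(C) = 3 + 16*C (v(C) = 16*C + (1 - 1*(-2)) = 16*C + (1 + 2) = 16*C + 3 = 3 + 16*C)
v(-11)/(-415 - 1*(-8)) = (3 + 16*(-11))/(-415 - 1*(-8)) = (3 - 176)/(-415 + 8) = -173/(-407) = -173*(-1/407) = 173/407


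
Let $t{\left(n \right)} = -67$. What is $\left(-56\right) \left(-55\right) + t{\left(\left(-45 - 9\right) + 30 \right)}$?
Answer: $3013$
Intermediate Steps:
$\left(-56\right) \left(-55\right) + t{\left(\left(-45 - 9\right) + 30 \right)} = \left(-56\right) \left(-55\right) - 67 = 3080 - 67 = 3013$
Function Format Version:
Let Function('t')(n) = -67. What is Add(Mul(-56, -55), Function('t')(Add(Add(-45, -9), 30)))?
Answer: 3013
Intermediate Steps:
Add(Mul(-56, -55), Function('t')(Add(Add(-45, -9), 30))) = Add(Mul(-56, -55), -67) = Add(3080, -67) = 3013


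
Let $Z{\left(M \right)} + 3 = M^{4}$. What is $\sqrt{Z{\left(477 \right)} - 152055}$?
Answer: $\sqrt{51769293783} \approx 2.2753 \cdot 10^{5}$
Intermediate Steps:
$Z{\left(M \right)} = -3 + M^{4}$
$\sqrt{Z{\left(477 \right)} - 152055} = \sqrt{\left(-3 + 477^{4}\right) - 152055} = \sqrt{\left(-3 + 51769445841\right) - 152055} = \sqrt{51769445838 - 152055} = \sqrt{51769293783}$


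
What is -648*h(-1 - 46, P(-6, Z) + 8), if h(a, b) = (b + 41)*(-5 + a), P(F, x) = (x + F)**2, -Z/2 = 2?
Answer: 5020704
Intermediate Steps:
Z = -4 (Z = -2*2 = -4)
P(F, x) = (F + x)**2
h(a, b) = (-5 + a)*(41 + b) (h(a, b) = (41 + b)*(-5 + a) = (-5 + a)*(41 + b))
-648*h(-1 - 46, P(-6, Z) + 8) = -648*(-205 - 5*((-6 - 4)**2 + 8) + 41*(-1 - 46) + (-1 - 46)*((-6 - 4)**2 + 8)) = -648*(-205 - 5*((-10)**2 + 8) + 41*(-47) - 47*((-10)**2 + 8)) = -648*(-205 - 5*(100 + 8) - 1927 - 47*(100 + 8)) = -648*(-205 - 5*108 - 1927 - 47*108) = -648*(-205 - 540 - 1927 - 5076) = -648*(-7748) = 5020704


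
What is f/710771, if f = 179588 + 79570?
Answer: 259158/710771 ≈ 0.36462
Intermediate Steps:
f = 259158
f/710771 = 259158/710771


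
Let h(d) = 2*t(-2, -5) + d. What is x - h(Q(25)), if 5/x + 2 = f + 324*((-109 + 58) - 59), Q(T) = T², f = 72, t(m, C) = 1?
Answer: -4460479/7114 ≈ -627.00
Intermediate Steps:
h(d) = 2 + d (h(d) = 2*1 + d = 2 + d)
x = -1/7114 (x = 5/(-2 + (72 + 324*((-109 + 58) - 59))) = 5/(-2 + (72 + 324*(-51 - 59))) = 5/(-2 + (72 + 324*(-110))) = 5/(-2 + (72 - 35640)) = 5/(-2 - 35568) = 5/(-35570) = 5*(-1/35570) = -1/7114 ≈ -0.00014057)
x - h(Q(25)) = -1/7114 - (2 + 25²) = -1/7114 - (2 + 625) = -1/7114 - 1*627 = -1/7114 - 627 = -4460479/7114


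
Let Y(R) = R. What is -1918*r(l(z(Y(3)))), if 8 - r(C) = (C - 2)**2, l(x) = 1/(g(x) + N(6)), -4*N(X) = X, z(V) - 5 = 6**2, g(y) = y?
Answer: -49085456/6241 ≈ -7865.0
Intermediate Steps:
z(V) = 41 (z(V) = 5 + 6**2 = 5 + 36 = 41)
N(X) = -X/4
l(x) = 1/(-3/2 + x) (l(x) = 1/(x - 1/4*6) = 1/(x - 3/2) = 1/(-3/2 + x))
r(C) = 8 - (-2 + C)**2 (r(C) = 8 - (C - 2)**2 = 8 - (-2 + C)**2)
-1918*r(l(z(Y(3)))) = -1918*(8 - (-2 + 2/(-3 + 2*41))**2) = -1918*(8 - (-2 + 2/(-3 + 82))**2) = -1918*(8 - (-2 + 2/79)**2) = -1918*(8 - (-156/79)**2) = -1918*(8 - 1*24336/6241) = -1918*(8 - 24336/6241) = -1918*25592/6241 = -1*49085456/6241 = -49085456/6241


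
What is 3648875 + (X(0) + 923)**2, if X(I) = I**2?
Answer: 4500804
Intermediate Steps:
3648875 + (X(0) + 923)**2 = 3648875 + (0**2 + 923)**2 = 3648875 + (0 + 923)**2 = 3648875 + 923**2 = 3648875 + 851929 = 4500804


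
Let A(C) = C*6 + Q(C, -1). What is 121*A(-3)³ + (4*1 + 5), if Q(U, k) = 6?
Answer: -209079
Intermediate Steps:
A(C) = 6 + 6*C (A(C) = C*6 + 6 = 6*C + 6 = 6 + 6*C)
121*A(-3)³ + (4*1 + 5) = 121*(6 + 6*(-3))³ + (4*1 + 5) = 121*(6 - 18)³ + (4 + 5) = 121*(-12)³ + 9 = 121*(-1728) + 9 = -209088 + 9 = -209079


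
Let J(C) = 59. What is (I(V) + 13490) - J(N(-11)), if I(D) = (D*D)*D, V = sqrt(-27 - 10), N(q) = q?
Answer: 13431 - 37*I*sqrt(37) ≈ 13431.0 - 225.06*I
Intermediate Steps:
V = I*sqrt(37) (V = sqrt(-37) = I*sqrt(37) ≈ 6.0828*I)
I(D) = D**3 (I(D) = D**2*D = D**3)
(I(V) + 13490) - J(N(-11)) = ((I*sqrt(37))**3 + 13490) - 1*59 = (-37*I*sqrt(37) + 13490) - 59 = (13490 - 37*I*sqrt(37)) - 59 = 13431 - 37*I*sqrt(37)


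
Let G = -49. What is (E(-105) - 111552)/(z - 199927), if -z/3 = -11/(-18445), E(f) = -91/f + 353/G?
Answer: 21605782103/38720362254 ≈ 0.55799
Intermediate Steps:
E(f) = -353/49 - 91/f (E(f) = -91/f + 353/(-49) = -91/f + 353*(-1/49) = -91/f - 353/49 = -353/49 - 91/f)
z = -33/18445 (z = -(-33)/(-18445) = -(-33)*(-1)/18445 = -3*11/18445 = -33/18445 ≈ -0.0017891)
(E(-105) - 111552)/(z - 199927) = ((-353/49 - 91/(-105)) - 111552)/(-33/18445 - 199927) = ((-353/49 - 91*(-1/105)) - 111552)/(-3687653548/18445) = ((-353/49 + 13/15) - 111552)*(-18445/3687653548) = (-4658/735 - 111552)*(-18445/3687653548) = -81995378/735*(-18445/3687653548) = 21605782103/38720362254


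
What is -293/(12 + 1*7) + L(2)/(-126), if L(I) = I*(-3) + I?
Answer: -18421/1197 ≈ -15.389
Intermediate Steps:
L(I) = -2*I (L(I) = -3*I + I = -2*I)
-293/(12 + 1*7) + L(2)/(-126) = -293/(12 + 1*7) - 2*2/(-126) = -293/(12 + 7) - 4*(-1/126) = -293/19 + 2/63 = -18421/1197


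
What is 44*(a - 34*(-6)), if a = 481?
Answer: 30140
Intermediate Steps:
44*(a - 34*(-6)) = 44*(481 - 34*(-6)) = 44*(481 + 204) = 44*685 = 30140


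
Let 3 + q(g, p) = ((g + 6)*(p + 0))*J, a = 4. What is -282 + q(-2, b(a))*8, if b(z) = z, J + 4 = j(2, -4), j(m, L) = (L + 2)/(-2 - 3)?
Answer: -3834/5 ≈ -766.80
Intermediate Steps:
j(m, L) = -⅖ - L/5 (j(m, L) = (2 + L)/(-5) = (2 + L)*(-⅕) = -⅖ - L/5)
J = -18/5 (J = -4 + (-⅖ - ⅕*(-4)) = -4 + (-⅖ + ⅘) = -4 + ⅖ = -18/5 ≈ -3.6000)
q(g, p) = -3 - 18*p*(6 + g)/5 (q(g, p) = -3 + ((g + 6)*(p + 0))*(-18/5) = -3 + ((6 + g)*p)*(-18/5) = -3 + (p*(6 + g))*(-18/5) = -3 - 18*p*(6 + g)/5)
-282 + q(-2, b(a))*8 = -282 + (-3 - 108/5*4 - 18/5*(-2)*4)*8 = -282 + (-3 - 432/5 + 144/5)*8 = -282 - 303/5*8 = -282 - 2424/5 = -3834/5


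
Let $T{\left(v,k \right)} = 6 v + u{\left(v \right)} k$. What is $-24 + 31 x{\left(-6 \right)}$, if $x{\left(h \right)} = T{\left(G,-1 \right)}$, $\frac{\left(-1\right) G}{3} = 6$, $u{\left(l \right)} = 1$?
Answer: $-3403$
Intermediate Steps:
$G = -18$ ($G = \left(-3\right) 6 = -18$)
$T{\left(v,k \right)} = k + 6 v$ ($T{\left(v,k \right)} = 6 v + 1 k = 6 v + k = k + 6 v$)
$x{\left(h \right)} = -109$ ($x{\left(h \right)} = -1 + 6 \left(-18\right) = -1 - 108 = -109$)
$-24 + 31 x{\left(-6 \right)} = -24 + 31 \left(-109\right) = -24 - 3379 = -3403$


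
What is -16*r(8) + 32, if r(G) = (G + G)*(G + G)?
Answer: -4064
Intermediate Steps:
r(G) = 4*G² (r(G) = (2*G)*(2*G) = 4*G²)
-16*r(8) + 32 = -64*8² + 32 = -64*64 + 32 = -16*256 + 32 = -4096 + 32 = -4064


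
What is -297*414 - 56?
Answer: -123014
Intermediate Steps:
-297*414 - 56 = -122958 - 56 = -123014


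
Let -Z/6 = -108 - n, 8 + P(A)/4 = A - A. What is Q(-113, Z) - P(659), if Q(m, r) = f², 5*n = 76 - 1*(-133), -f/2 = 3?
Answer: 68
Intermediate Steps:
P(A) = -32 (P(A) = -32 + 4*(A - A) = -32 + 4*0 = -32 + 0 = -32)
f = -6 (f = -2*3 = -6)
n = 209/5 (n = (76 - 1*(-133))/5 = (76 + 133)/5 = (⅕)*209 = 209/5 ≈ 41.800)
Z = 4494/5 (Z = -6*(-108 - 1*209/5) = -6*(-108 - 209/5) = -6*(-749/5) = 4494/5 ≈ 898.80)
Q(m, r) = 36 (Q(m, r) = (-6)² = 36)
Q(-113, Z) - P(659) = 36 - 1*(-32) = 36 + 32 = 68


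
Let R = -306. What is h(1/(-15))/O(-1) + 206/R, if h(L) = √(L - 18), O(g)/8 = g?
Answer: -103/153 - I*√4065/120 ≈ -0.6732 - 0.53131*I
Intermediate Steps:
O(g) = 8*g
h(L) = √(-18 + L)
h(1/(-15))/O(-1) + 206/R = √(-18 + 1/(-15))/((8*(-1))) + 206/(-306) = √(-18 - 1/15)/(-8) + 206*(-1/306) = √(-271/15)*(-⅛) - 103/153 = (I*√4065/15)*(-⅛) - 103/153 = -I*√4065/120 - 103/153 = -103/153 - I*√4065/120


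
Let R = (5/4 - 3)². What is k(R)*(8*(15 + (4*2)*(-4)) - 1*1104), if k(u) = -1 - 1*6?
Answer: 8680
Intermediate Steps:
R = 49/16 (R = (5*(¼) - 3)² = (5/4 - 3)² = (-7/4)² = 49/16 ≈ 3.0625)
k(u) = -7 (k(u) = -1 - 6 = -7)
k(R)*(8*(15 + (4*2)*(-4)) - 1*1104) = -7*(8*(15 + (4*2)*(-4)) - 1*1104) = -7*(8*(15 + 8*(-4)) - 1104) = -7*(8*(15 - 32) - 1104) = -7*(8*(-17) - 1104) = -7*(-136 - 1104) = -7*(-1240) = 8680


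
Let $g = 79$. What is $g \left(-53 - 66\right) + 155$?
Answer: $-9246$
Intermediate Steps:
$g \left(-53 - 66\right) + 155 = 79 \left(-53 - 66\right) + 155 = 79 \left(-119\right) + 155 = -9401 + 155 = -9246$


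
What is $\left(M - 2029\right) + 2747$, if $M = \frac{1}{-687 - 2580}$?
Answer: $\frac{2345705}{3267} \approx 718.0$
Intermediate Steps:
$M = - \frac{1}{3267}$ ($M = \frac{1}{-3267} = - \frac{1}{3267} \approx -0.00030609$)
$\left(M - 2029\right) + 2747 = \left(- \frac{1}{3267} - 2029\right) + 2747 = - \frac{6628744}{3267} + 2747 = \frac{2345705}{3267}$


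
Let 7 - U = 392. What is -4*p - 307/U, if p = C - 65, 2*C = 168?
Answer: -28953/385 ≈ -75.203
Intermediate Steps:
C = 84 (C = (½)*168 = 84)
U = -385 (U = 7 - 1*392 = 7 - 392 = -385)
p = 19 (p = 84 - 65 = 19)
-4*p - 307/U = -4*19 - 307/(-385) = -76 - 307*(-1/385) = -76 + 307/385 = -28953/385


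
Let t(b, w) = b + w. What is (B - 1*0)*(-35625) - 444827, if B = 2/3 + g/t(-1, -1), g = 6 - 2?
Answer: -397327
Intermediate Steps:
g = 4
B = -4/3 (B = 2/3 + 4/(-1 - 1) = 2*(⅓) + 4/(-2) = ⅔ + 4*(-½) = ⅔ - 2 = -4/3 ≈ -1.3333)
(B - 1*0)*(-35625) - 444827 = (-4/3 - 1*0)*(-35625) - 444827 = (-4/3 + 0)*(-35625) - 444827 = -4/3*(-35625) - 444827 = 47500 - 444827 = -397327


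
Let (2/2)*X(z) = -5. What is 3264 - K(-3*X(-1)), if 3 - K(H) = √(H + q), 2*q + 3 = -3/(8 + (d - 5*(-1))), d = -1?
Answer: 3261 + √214/4 ≈ 3264.7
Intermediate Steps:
X(z) = -5
q = -13/8 (q = -3/2 + (-3/(8 + (-1 - 5*(-1))))/2 = -3/2 + (-3/(8 + (-1 + 5)))/2 = -3/2 + (-3/(8 + 4))/2 = -3/2 + (-3/12)/2 = -3/2 + ((1/12)*(-3))/2 = -3/2 + (½)*(-¼) = -3/2 - ⅛ = -13/8 ≈ -1.6250)
K(H) = 3 - √(-13/8 + H) (K(H) = 3 - √(H - 13/8) = 3 - √(-13/8 + H))
3264 - K(-3*X(-1)) = 3264 - (3 - √(-26 + 16*(-3*(-5)))/4) = 3264 - (3 - √(-26 + 16*15)/4) = 3264 - (3 - √(-26 + 240)/4) = 3264 - (3 - √214/4) = 3264 + (-3 + √214/4) = 3261 + √214/4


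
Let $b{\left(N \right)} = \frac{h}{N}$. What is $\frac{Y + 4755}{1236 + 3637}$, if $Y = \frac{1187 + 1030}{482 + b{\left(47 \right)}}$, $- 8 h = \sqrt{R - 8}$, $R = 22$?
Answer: $\frac{78164614165947}{80026934624065} + \frac{416796 \sqrt{14}}{80026934624065} \approx 0.97673$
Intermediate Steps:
$h = - \frac{\sqrt{14}}{8}$ ($h = - \frac{\sqrt{22 - 8}}{8} = - \frac{\sqrt{14}}{8} \approx -0.46771$)
$b{\left(N \right)} = - \frac{\sqrt{14}}{8 N}$ ($b{\left(N \right)} = \frac{\left(- \frac{1}{8}\right) \sqrt{14}}{N} = - \frac{\sqrt{14}}{8 N}$)
$Y = \frac{2217}{482 - \frac{\sqrt{14}}{376}}$ ($Y = \frac{1187 + 1030}{482 - \frac{\sqrt{14}}{8 \cdot 47}} = \frac{2217}{482 - \frac{1}{8} \sqrt{14} \cdot \frac{1}{47}} = \frac{2217}{482 - \frac{\sqrt{14}}{376}} \approx 4.5997$)
$\frac{Y + 4755}{1236 + 3637} = \frac{\left(\frac{75536772672}{16422518905} + \frac{416796 \sqrt{14}}{16422518905}\right) + 4755}{1236 + 3637} = \frac{\frac{78164614165947}{16422518905} + \frac{416796 \sqrt{14}}{16422518905}}{4873} = \left(\frac{78164614165947}{16422518905} + \frac{416796 \sqrt{14}}{16422518905}\right) \frac{1}{4873} = \frac{78164614165947}{80026934624065} + \frac{416796 \sqrt{14}}{80026934624065}$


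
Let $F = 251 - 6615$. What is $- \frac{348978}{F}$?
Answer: $\frac{174489}{3182} \approx 54.836$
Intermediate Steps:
$F = -6364$ ($F = 251 - 6615 = -6364$)
$- \frac{348978}{F} = - \frac{348978}{-6364} = \left(-348978\right) \left(- \frac{1}{6364}\right) = \frac{174489}{3182}$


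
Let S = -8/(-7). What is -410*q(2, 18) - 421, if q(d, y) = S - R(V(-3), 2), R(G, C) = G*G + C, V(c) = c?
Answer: 25343/7 ≈ 3620.4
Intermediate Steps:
R(G, C) = C + G² (R(G, C) = G² + C = C + G²)
S = 8/7 (S = -8*(-⅐) = 8/7 ≈ 1.1429)
q(d, y) = -69/7 (q(d, y) = 8/7 - (2 + (-3)²) = 8/7 - (2 + 9) = 8/7 - 1*11 = 8/7 - 11 = -69/7)
-410*q(2, 18) - 421 = -410*(-69/7) - 421 = 28290/7 - 421 = 25343/7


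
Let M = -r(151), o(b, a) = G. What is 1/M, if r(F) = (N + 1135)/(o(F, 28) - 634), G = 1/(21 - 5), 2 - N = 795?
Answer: 1127/608 ≈ 1.8536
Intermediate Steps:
N = -793 (N = 2 - 1*795 = 2 - 795 = -793)
G = 1/16 ≈ 0.062500
o(b, a) = 1/16
r(F) = -608/1127 (r(F) = (-793 + 1135)/(1/16 - 634) = 342/(-10143/16) = 342*(-16/10143) = -608/1127)
M = 608/1127 (M = -1*(-608/1127) = 608/1127 ≈ 0.53948)
1/M = 1/(608/1127) = 1127/608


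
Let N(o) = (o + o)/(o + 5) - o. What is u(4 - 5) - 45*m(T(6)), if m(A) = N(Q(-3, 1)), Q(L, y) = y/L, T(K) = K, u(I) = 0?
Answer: -60/7 ≈ -8.5714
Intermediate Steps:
N(o) = -o + 2*o/(5 + o) (N(o) = (2*o)/(5 + o) - o = 2*o/(5 + o) - o = -o + 2*o/(5 + o))
m(A) = 4/21 (m(A) = -1/(-3)*(3 + 1/(-3))/(5 + 1/(-3)) = -1*(-1/3)*(3 + 1*(-1/3))/(5 + 1*(-1/3)) = -1*(-1/3)*(3 - 1/3)/(5 - 1/3) = -1*(-1/3)*8/3/14/3 = -1*(-1/3)*3/14*8/3 = 4/21)
u(4 - 5) - 45*m(T(6)) = 0 - 45*4/21 = 0 - 60/7 = -60/7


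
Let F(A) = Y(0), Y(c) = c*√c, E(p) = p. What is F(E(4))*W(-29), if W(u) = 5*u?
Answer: 0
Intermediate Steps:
Y(c) = c^(3/2)
F(A) = 0 (F(A) = 0^(3/2) = 0)
F(E(4))*W(-29) = 0*(5*(-29)) = 0*(-145) = 0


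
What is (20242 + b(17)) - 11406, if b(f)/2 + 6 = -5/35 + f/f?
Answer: 61780/7 ≈ 8825.7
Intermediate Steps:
b(f) = -72/7 (b(f) = -12 + 2*(-5/35 + f/f) = -12 + 2*(-5*1/35 + 1) = -12 + 2*(-⅐ + 1) = -12 + 2*(6/7) = -12 + 12/7 = -72/7)
(20242 + b(17)) - 11406 = (20242 - 72/7) - 11406 = 141622/7 - 11406 = 61780/7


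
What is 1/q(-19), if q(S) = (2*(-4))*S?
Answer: 1/152 ≈ 0.0065789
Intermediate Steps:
q(S) = -8*S
1/q(-19) = 1/(-8*(-19)) = 1/152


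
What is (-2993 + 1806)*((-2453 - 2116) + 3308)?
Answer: 1496807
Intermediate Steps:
(-2993 + 1806)*((-2453 - 2116) + 3308) = -1187*(-4569 + 3308) = -1187*(-1261) = 1496807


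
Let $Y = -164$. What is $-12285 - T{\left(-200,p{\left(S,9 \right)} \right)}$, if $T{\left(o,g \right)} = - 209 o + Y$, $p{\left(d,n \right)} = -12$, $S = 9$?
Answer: $-53921$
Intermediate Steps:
$T{\left(o,g \right)} = -164 - 209 o$ ($T{\left(o,g \right)} = - 209 o - 164 = -164 - 209 o$)
$-12285 - T{\left(-200,p{\left(S,9 \right)} \right)} = -12285 - \left(-164 - -41800\right) = -12285 - \left(-164 + 41800\right) = -12285 - 41636 = -53921$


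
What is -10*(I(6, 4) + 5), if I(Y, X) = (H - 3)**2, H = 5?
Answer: -90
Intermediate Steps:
I(Y, X) = 4 (I(Y, X) = (5 - 3)**2 = 2**2 = 4)
-10*(I(6, 4) + 5) = -10*(4 + 5) = -10*9 = -90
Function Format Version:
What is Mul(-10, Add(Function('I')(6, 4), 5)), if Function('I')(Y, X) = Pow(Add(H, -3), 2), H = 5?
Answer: -90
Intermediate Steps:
Function('I')(Y, X) = 4 (Function('I')(Y, X) = Pow(Add(5, -3), 2) = Pow(2, 2) = 4)
Mul(-10, Add(Function('I')(6, 4), 5)) = Mul(-10, Add(4, 5)) = Mul(-10, 9) = -90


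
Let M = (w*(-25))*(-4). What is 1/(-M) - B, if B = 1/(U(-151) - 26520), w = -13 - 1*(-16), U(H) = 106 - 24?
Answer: -13069/3965700 ≈ -0.0032955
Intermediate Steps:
U(H) = 82
w = 3 (w = -13 + 16 = 3)
M = 300 (M = (3*(-25))*(-4) = -75*(-4) = 300)
B = -1/26438 (B = 1/(82 - 26520) = 1/(-26438) = -1/26438 ≈ -3.7824e-5)
1/(-M) - B = 1/(-1*300) - 1*(-1/26438) = 1/(-300) + 1/26438 = -1/300 + 1/26438 = -13069/3965700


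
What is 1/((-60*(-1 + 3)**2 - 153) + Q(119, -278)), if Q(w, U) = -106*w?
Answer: -1/13007 ≈ -7.6882e-5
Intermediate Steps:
1/((-60*(-1 + 3)**2 - 153) + Q(119, -278)) = 1/((-60*(-1 + 3)**2 - 153) - 106*119) = 1/((-60*2**2 - 153) - 12614) = 1/((-60*4 - 153) - 12614) = 1/((-240 - 153) - 12614) = 1/(-393 - 12614) = 1/(-13007) = -1/13007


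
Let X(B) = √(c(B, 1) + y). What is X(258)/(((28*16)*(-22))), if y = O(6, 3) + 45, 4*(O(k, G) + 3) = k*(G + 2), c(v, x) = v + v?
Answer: -√2262/19712 ≈ -0.0024128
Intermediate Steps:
c(v, x) = 2*v
O(k, G) = -3 + k*(2 + G)/4 (O(k, G) = -3 + (k*(G + 2))/4 = -3 + (k*(2 + G))/4 = -3 + k*(2 + G)/4)
y = 99/2 (y = (-3 + (½)*6 + (¼)*3*6) + 45 = (-3 + 3 + 9/2) + 45 = 9/2 + 45 = 99/2 ≈ 49.500)
X(B) = √(99/2 + 2*B) (X(B) = √(2*B + 99/2) = √(99/2 + 2*B))
X(258)/(((28*16)*(-22))) = (√(198 + 8*258)/2)/(((28*16)*(-22))) = (√(198 + 2064)/2)/((448*(-22))) = (√2262/2)/(-9856) = (√2262/2)*(-1/9856) = -√2262/19712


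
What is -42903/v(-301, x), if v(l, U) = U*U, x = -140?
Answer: -6129/2800 ≈ -2.1889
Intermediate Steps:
v(l, U) = U²
-42903/v(-301, x) = -42903/((-140)²) = -42903/19600 = -42903*1/19600 = -6129/2800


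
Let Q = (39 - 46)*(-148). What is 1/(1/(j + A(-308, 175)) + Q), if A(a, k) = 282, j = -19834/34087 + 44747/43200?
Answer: 415929930989/430904881063004 ≈ 0.00096525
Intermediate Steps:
j = 668462189/1472558400 (j = -19834*1/34087 + 44747*(1/43200) = -19834/34087 + 44747/43200 = 668462189/1472558400 ≈ 0.45395)
Q = 1036 (Q = -7*(-148) = 1036)
1/(1/(j + A(-308, 175)) + Q) = 1/(1/(668462189/1472558400 + 282) + 1036) = 1/(1/(415929930989/1472558400) + 1036) = 1/(1472558400/415929930989 + 1036) = 1/(430904881063004/415929930989) = 415929930989/430904881063004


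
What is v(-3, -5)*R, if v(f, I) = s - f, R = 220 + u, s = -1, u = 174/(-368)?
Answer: 40393/92 ≈ 439.05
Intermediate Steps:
u = -87/184 (u = 174*(-1/368) = -87/184 ≈ -0.47283)
R = 40393/184 (R = 220 - 87/184 = 40393/184 ≈ 219.53)
v(f, I) = -1 - f
v(-3, -5)*R = (-1 - 1*(-3))*(40393/184) = (-1 + 3)*(40393/184) = 2*(40393/184) = 40393/92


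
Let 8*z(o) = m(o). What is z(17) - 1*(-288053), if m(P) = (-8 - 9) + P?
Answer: 288053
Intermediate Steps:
m(P) = -17 + P
z(o) = -17/8 + o/8 (z(o) = (-17 + o)/8 = -17/8 + o/8)
z(17) - 1*(-288053) = (-17/8 + (1/8)*17) - 1*(-288053) = (-17/8 + 17/8) + 288053 = 0 + 288053 = 288053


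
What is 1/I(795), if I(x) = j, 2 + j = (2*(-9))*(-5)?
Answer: 1/88 ≈ 0.011364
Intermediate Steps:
j = 88 (j = -2 + (2*(-9))*(-5) = -2 - 18*(-5) = -2 + 90 = 88)
I(x) = 88
1/I(795) = 1/88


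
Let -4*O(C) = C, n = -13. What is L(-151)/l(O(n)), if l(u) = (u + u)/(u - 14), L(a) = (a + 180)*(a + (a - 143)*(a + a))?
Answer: -110530339/26 ≈ -4.2512e+6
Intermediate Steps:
O(C) = -C/4
L(a) = (180 + a)*(a + 2*a*(-143 + a)) (L(a) = (180 + a)*(a + (-143 + a)*(2*a)) = (180 + a)*(a + 2*a*(-143 + a)))
l(u) = 2*u/(-14 + u) (l(u) = (2*u)/(-14 + u) = 2*u/(-14 + u))
L(-151)/l(O(n)) = (-151*(-51300 + 2*(-151)² + 75*(-151)))/((2*(-¼*(-13))/(-14 - ¼*(-13)))) = (-151*(-51300 + 2*22801 - 11325))/((2*(13/4)/(-14 + 13/4))) = (-151*(-51300 + 45602 - 11325))/((2*(13/4)/(-43/4))) = (-151*(-17023))/((2*(13/4)*(-4/43))) = 2570473/(-26/43) = 2570473*(-43/26) = -110530339/26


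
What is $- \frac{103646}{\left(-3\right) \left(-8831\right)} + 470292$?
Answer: $\frac{12459342310}{26493} \approx 4.7029 \cdot 10^{5}$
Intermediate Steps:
$- \frac{103646}{\left(-3\right) \left(-8831\right)} + 470292 = - \frac{103646}{26493} + 470292 = \frac{12459342310}{26493}$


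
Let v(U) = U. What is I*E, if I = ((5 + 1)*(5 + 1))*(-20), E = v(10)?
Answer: -7200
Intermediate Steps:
E = 10
I = -720 (I = (6*6)*(-20) = 36*(-20) = -720)
I*E = -720*10 = -7200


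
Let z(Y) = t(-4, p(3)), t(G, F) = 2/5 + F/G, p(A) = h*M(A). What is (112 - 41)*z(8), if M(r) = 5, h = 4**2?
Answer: -6958/5 ≈ -1391.6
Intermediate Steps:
h = 16
p(A) = 80 (p(A) = 16*5 = 80)
t(G, F) = 2/5 + F/G (t(G, F) = 2*(1/5) + F/G = 2/5 + F/G)
z(Y) = -98/5 (z(Y) = 2/5 + 80/(-4) = 2/5 + 80*(-1/4) = 2/5 - 20 = -98/5)
(112 - 41)*z(8) = (112 - 41)*(-98/5) = 71*(-98/5) = -6958/5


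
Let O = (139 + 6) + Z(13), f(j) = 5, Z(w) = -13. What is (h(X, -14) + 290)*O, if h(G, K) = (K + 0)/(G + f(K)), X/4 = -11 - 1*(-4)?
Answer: 882288/23 ≈ 38360.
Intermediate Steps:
X = -28 (X = 4*(-11 - 1*(-4)) = 4*(-11 + 4) = 4*(-7) = -28)
h(G, K) = K/(5 + G) (h(G, K) = (K + 0)/(G + 5) = K/(5 + G))
O = 132 (O = (139 + 6) - 13 = 145 - 13 = 132)
(h(X, -14) + 290)*O = (-14/(5 - 28) + 290)*132 = (-14/(-23) + 290)*132 = (-14*(-1/23) + 290)*132 = (14/23 + 290)*132 = (6684/23)*132 = 882288/23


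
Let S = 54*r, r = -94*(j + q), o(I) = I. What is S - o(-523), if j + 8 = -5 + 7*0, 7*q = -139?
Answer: 1171141/7 ≈ 1.6731e+5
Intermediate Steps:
q = -139/7 (q = (⅐)*(-139) = -139/7 ≈ -19.857)
j = -13 (j = -8 + (-5 + 7*0) = -8 + (-5 + 0) = -8 - 5 = -13)
r = 21620/7 (r = -94*(-13 - 139/7) = -94*(-230/7) = 21620/7 ≈ 3088.6)
S = 1167480/7 (S = 54*(21620/7) = 1167480/7 ≈ 1.6678e+5)
S - o(-523) = 1167480/7 - 1*(-523) = 1167480/7 + 523 = 1171141/7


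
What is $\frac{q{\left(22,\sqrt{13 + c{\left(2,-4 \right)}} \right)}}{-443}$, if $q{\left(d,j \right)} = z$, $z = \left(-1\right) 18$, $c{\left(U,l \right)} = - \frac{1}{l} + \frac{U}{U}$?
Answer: $\frac{18}{443} \approx 0.040632$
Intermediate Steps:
$c{\left(U,l \right)} = 1 - \frac{1}{l}$ ($c{\left(U,l \right)} = - \frac{1}{l} + 1 = 1 - \frac{1}{l}$)
$z = -18$
$q{\left(d,j \right)} = -18$
$\frac{q{\left(22,\sqrt{13 + c{\left(2,-4 \right)}} \right)}}{-443} = - \frac{18}{-443} = \left(-18\right) \left(- \frac{1}{443}\right) = \frac{18}{443}$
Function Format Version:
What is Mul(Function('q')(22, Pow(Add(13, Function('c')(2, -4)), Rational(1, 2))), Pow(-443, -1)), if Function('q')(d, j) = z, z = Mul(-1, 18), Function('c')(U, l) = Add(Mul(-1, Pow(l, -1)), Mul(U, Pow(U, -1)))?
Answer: Rational(18, 443) ≈ 0.040632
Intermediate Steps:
Function('c')(U, l) = Add(1, Mul(-1, Pow(l, -1))) (Function('c')(U, l) = Add(Mul(-1, Pow(l, -1)), 1) = Add(1, Mul(-1, Pow(l, -1))))
z = -18
Function('q')(d, j) = -18
Mul(Function('q')(22, Pow(Add(13, Function('c')(2, -4)), Rational(1, 2))), Pow(-443, -1)) = Mul(-18, Pow(-443, -1)) = Mul(-18, Rational(-1, 443)) = Rational(18, 443)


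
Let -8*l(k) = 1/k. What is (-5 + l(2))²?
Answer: 6561/256 ≈ 25.629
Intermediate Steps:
l(k) = -1/(8*k)
(-5 + l(2))² = (-5 - ⅛/2)² = (-5 - ⅛*½)² = (-5 - 1/16)² = (-81/16)² = 6561/256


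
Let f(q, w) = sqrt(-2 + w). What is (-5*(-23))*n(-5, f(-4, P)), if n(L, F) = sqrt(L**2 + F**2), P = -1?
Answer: 115*sqrt(22) ≈ 539.40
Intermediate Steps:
n(L, F) = sqrt(F**2 + L**2)
(-5*(-23))*n(-5, f(-4, P)) = (-5*(-23))*sqrt((sqrt(-2 - 1))**2 + (-5)**2) = 115*sqrt((sqrt(-3))**2 + 25) = 115*sqrt((I*sqrt(3))**2 + 25) = 115*sqrt(-3 + 25) = 115*sqrt(22)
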